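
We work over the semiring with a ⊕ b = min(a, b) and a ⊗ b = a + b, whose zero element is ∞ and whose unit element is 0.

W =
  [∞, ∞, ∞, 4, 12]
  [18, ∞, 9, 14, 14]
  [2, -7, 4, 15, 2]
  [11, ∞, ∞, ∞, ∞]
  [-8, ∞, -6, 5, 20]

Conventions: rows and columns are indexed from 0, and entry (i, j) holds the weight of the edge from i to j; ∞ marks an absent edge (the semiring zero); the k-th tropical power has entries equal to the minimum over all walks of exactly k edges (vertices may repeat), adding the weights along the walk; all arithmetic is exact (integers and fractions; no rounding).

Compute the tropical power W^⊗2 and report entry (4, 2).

W^⊗2:
  [4, ∞, 6, 17, 32]
  [6, 2, 8, 19, 11]
  [-6, -3, -4, 6, 6]
  [∞, ∞, ∞, 15, 23]
  [-4, -13, -2, -4, -4]
Key observation: the optimum is the walk 4->2->2, with weight (-6) + 4 = -2.
Optimal value attained by: walk 4->2->2.
Answer: (W^⊗2)[4][2] = -2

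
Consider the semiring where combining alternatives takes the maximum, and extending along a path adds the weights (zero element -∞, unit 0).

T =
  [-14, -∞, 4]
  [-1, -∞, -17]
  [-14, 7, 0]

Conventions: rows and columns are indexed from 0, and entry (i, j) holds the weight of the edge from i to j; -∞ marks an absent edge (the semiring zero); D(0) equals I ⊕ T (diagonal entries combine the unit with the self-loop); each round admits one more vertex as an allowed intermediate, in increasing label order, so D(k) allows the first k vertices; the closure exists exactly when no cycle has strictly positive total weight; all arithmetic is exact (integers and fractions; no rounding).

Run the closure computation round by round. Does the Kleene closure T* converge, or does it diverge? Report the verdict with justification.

D(0):
  [0, -∞, 4]
  [-1, 0, -17]
  [-14, 7, 0]
D(1):
  [0, -∞, 4]
  [-1, 0, 3]
  [-14, 7, 0]
Detection: at round 2, diagonal entry (2, 2) turns strictly positive.
Key observation: the cycle 2->1->0->2 has total weight 7 + (-1) + 4, which is strictly positive.
Answer: DIVERGES — positive cycle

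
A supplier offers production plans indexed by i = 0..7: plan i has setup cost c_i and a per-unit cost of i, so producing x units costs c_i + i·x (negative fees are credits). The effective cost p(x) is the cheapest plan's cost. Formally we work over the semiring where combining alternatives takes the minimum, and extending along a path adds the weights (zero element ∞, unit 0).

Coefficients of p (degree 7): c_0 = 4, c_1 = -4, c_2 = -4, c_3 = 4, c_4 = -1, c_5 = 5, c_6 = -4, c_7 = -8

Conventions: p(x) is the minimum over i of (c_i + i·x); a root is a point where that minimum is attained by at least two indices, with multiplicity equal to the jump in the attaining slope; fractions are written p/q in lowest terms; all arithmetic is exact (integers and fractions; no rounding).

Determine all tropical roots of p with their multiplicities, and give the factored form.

hull edge (i=0, c=4) to (i=1, c=-4): slope -8, span 1
hull edge (i=1, c=-4) to (i=7, c=-8): slope -2/3, span 6
Factored form: p(x) = -8 ⊗ (x ⊕ 2/3) ⊗ (x ⊕ 2/3) ⊗ (x ⊕ 2/3) ⊗ (x ⊕ 2/3) ⊗ (x ⊕ 2/3) ⊗ (x ⊕ 2/3) ⊗ (x ⊕ 8)
Answer: roots = 2/3 (mult 6), 8 (mult 1)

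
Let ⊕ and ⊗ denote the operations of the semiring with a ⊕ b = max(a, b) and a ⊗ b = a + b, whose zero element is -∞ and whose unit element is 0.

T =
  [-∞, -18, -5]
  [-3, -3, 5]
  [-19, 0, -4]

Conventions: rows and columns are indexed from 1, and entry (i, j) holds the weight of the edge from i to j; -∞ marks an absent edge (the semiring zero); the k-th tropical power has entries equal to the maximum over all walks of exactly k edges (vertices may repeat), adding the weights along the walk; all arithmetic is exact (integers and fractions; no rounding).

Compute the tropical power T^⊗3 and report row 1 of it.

T^⊗2:
  [-21, -5, -9]
  [-6, 5, 2]
  [-3, -3, 5]
T^⊗3:
  [-8, -8, 0]
  [2, 2, 10]
  [-6, 5, 2]
Answer: row 1 of T^⊗3 = [-8, -8, 0]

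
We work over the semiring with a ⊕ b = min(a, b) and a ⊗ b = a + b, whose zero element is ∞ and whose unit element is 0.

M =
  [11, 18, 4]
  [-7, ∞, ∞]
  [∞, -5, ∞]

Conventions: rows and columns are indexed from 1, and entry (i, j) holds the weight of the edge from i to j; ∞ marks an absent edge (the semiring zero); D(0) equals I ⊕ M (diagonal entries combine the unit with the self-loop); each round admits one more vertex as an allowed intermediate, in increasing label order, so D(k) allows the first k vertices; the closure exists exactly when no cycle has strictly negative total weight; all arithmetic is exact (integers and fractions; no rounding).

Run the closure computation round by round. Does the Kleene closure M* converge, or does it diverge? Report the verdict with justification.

D(0):
  [0, 18, 4]
  [-7, 0, ∞]
  [∞, -5, 0]
D(1):
  [0, 18, 4]
  [-7, 0, -3]
  [∞, -5, 0]
Detection: at round 2, diagonal entry (3, 3) turns strictly negative.
Key observation: the cycle 3->2->1->3 has total weight (-5) + (-7) + 4, which is strictly negative.
Answer: DIVERGES — negative cycle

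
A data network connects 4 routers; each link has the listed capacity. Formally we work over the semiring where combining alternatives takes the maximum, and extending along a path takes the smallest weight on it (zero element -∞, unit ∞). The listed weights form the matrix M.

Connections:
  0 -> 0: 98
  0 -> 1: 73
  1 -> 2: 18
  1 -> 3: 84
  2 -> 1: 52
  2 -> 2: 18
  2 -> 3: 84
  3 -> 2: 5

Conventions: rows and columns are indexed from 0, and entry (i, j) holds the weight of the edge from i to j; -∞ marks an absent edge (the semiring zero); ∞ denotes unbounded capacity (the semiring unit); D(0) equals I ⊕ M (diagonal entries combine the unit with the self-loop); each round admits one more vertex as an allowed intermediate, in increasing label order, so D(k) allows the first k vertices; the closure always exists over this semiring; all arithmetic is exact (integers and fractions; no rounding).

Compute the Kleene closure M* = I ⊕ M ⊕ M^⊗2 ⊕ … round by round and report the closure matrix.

D(0):
  [∞, 73, -∞, -∞]
  [-∞, ∞, 18, 84]
  [-∞, 52, ∞, 84]
  [-∞, -∞, 5, ∞]
D(1):
  [∞, 73, -∞, -∞]
  [-∞, ∞, 18, 84]
  [-∞, 52, ∞, 84]
  [-∞, -∞, 5, ∞]
D(2):
  [∞, 73, 18, 73]
  [-∞, ∞, 18, 84]
  [-∞, 52, ∞, 84]
  [-∞, -∞, 5, ∞]
D(3):
  [∞, 73, 18, 73]
  [-∞, ∞, 18, 84]
  [-∞, 52, ∞, 84]
  [-∞, 5, 5, ∞]
D(4):
  [∞, 73, 18, 73]
  [-∞, ∞, 18, 84]
  [-∞, 52, ∞, 84]
  [-∞, 5, 5, ∞]
Answer: M* = [[∞, 73, 18, 73], [-∞, ∞, 18, 84], [-∞, 52, ∞, 84], [-∞, 5, 5, ∞]]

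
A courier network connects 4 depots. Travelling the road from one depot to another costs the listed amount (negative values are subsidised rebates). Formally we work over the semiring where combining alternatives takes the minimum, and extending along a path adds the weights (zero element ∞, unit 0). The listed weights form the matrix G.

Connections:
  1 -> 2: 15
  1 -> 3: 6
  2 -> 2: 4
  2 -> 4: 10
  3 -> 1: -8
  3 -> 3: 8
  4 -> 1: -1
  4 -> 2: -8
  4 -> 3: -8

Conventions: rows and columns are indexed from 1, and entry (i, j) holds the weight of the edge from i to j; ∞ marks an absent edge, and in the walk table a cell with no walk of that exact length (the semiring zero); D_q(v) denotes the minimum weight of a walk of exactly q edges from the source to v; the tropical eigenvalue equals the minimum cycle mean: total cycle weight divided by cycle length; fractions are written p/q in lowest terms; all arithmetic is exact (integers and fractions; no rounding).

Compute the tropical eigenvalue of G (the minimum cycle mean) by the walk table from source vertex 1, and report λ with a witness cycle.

q=0: [0, ∞, ∞, ∞]
q=1: [∞, 15, 6, ∞]
q=2: [-2, 19, 14, 25]
q=3: [6, 13, 4, 29]
q=4: [-4, 17, 12, 23]
Optimal cycle mean attained by: cycle 1->3->1, total 6 + (-8), length 2.
Answer: λ = -1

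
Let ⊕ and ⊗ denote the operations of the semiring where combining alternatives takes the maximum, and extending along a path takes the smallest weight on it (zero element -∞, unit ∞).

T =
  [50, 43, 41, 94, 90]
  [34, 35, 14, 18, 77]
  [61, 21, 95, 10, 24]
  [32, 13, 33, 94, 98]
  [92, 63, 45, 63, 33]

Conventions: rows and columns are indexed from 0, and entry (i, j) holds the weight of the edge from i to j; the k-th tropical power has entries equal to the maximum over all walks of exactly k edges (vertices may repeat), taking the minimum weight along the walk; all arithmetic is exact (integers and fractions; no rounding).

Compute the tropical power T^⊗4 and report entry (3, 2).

T^⊗2:
  [90, 63, 45, 94, 94]
  [77, 63, 45, 63, 35]
  [61, 43, 95, 61, 61]
  [92, 63, 45, 94, 94]
  [50, 43, 45, 92, 90]
T^⊗3:
  [92, 63, 45, 94, 94]
  [50, 43, 45, 77, 77]
  [61, 61, 95, 61, 61]
  [92, 63, 45, 94, 94]
  [90, 63, 45, 92, 92]
T^⊗4:
  [92, 63, 45, 94, 94]
  [77, 63, 45, 77, 77]
  [61, 61, 95, 61, 61]
  [92, 63, 45, 94, 94]
  [92, 63, 45, 92, 92]
Key observation: the optimum is the walk 3->3->3->4->2, with weight 94 min 94 min 98 min 45 = 45.
Optimal value attained by: walk 3->3->3->4->2.
Answer: (T^⊗4)[3][2] = 45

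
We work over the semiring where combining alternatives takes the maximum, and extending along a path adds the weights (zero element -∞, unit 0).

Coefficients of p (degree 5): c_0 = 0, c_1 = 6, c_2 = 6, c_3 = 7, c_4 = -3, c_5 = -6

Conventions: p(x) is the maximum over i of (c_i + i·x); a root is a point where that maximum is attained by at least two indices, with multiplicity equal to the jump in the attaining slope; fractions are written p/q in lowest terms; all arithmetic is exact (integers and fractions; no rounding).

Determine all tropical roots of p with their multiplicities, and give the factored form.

hull edge (i=0, c=0) to (i=1, c=6): slope 6, span 1
hull edge (i=1, c=6) to (i=3, c=7): slope 1/2, span 2
hull edge (i=3, c=7) to (i=5, c=-6): slope -13/2, span 2
Factored form: p(x) = -6 ⊗ (x ⊕ (-6)) ⊗ (x ⊕ (-1/2)) ⊗ (x ⊕ (-1/2)) ⊗ (x ⊕ 13/2) ⊗ (x ⊕ 13/2)
Answer: roots = -6 (mult 1), -1/2 (mult 2), 13/2 (mult 2)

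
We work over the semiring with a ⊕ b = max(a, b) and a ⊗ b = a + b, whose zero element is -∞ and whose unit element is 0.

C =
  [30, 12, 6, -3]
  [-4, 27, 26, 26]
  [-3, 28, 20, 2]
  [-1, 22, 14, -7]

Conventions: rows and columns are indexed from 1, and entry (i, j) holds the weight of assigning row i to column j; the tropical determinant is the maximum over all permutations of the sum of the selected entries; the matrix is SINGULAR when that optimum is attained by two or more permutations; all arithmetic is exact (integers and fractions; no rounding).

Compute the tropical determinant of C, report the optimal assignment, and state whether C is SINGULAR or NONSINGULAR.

σ = (1, 2, 3, 4): 30 + 27 + 20 + (-7) = 70
σ = (1, 2, 4, 3): 30 + 27 + 2 + 14 = 73
σ = (1, 3, 2, 4): 30 + 26 + 28 + (-7) = 77
σ = (1, 3, 4, 2): 30 + 26 + 2 + 22 = 80
σ = (1, 4, 2, 3): 30 + 26 + 28 + 14 = 98
σ = (1, 4, 3, 2): 30 + 26 + 20 + 22 = 98
σ = (2, 1, 3, 4): 12 + (-4) + 20 + (-7) = 21
σ = (2, 1, 4, 3): 12 + (-4) + 2 + 14 = 24
σ = (2, 3, 1, 4): 12 + 26 + (-3) + (-7) = 28
σ = (2, 3, 4, 1): 12 + 26 + 2 + (-1) = 39
σ = (2, 4, 1, 3): 12 + 26 + (-3) + 14 = 49
σ = (2, 4, 3, 1): 12 + 26 + 20 + (-1) = 57
σ = (3, 1, 2, 4): 6 + (-4) + 28 + (-7) = 23
σ = (3, 1, 4, 2): 6 + (-4) + 2 + 22 = 26
σ = (3, 2, 1, 4): 6 + 27 + (-3) + (-7) = 23
σ = (3, 2, 4, 1): 6 + 27 + 2 + (-1) = 34
σ = (3, 4, 1, 2): 6 + 26 + (-3) + 22 = 51
σ = (3, 4, 2, 1): 6 + 26 + 28 + (-1) = 59
σ = (4, 1, 2, 3): (-3) + (-4) + 28 + 14 = 35
σ = (4, 1, 3, 2): (-3) + (-4) + 20 + 22 = 35
σ = (4, 2, 1, 3): (-3) + 27 + (-3) + 14 = 35
σ = (4, 2, 3, 1): (-3) + 27 + 20 + (-1) = 43
σ = (4, 3, 1, 2): (-3) + 26 + (-3) + 22 = 42
σ = (4, 3, 2, 1): (-3) + 26 + 28 + (-1) = 50
Optimal value attained by: σ = (1, 4, 2, 3).
Answer: det⊕(C) = 98; verdict: SINGULAR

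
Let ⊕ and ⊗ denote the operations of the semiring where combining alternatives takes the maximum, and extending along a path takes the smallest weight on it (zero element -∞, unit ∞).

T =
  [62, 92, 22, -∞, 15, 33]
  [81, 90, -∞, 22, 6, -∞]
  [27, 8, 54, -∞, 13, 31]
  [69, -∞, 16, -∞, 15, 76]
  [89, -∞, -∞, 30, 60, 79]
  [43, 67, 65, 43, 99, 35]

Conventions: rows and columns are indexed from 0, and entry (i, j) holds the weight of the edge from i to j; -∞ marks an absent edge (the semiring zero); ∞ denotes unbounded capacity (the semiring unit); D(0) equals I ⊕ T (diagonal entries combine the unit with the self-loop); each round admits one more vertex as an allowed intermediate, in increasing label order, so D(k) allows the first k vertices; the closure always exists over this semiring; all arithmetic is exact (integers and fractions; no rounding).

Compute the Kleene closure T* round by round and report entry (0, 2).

D(0):
  [∞, 92, 22, -∞, 15, 33]
  [81, ∞, -∞, 22, 6, -∞]
  [27, 8, ∞, -∞, 13, 31]
  [69, -∞, 16, ∞, 15, 76]
  [89, -∞, -∞, 30, ∞, 79]
  [43, 67, 65, 43, 99, ∞]
D(1):
  [∞, 92, 22, -∞, 15, 33]
  [81, ∞, 22, 22, 15, 33]
  [27, 27, ∞, -∞, 15, 31]
  [69, 69, 22, ∞, 15, 76]
  [89, 89, 22, 30, ∞, 79]
  [43, 67, 65, 43, 99, ∞]
D(2):
  [∞, 92, 22, 22, 15, 33]
  [81, ∞, 22, 22, 15, 33]
  [27, 27, ∞, 22, 15, 31]
  [69, 69, 22, ∞, 15, 76]
  [89, 89, 22, 30, ∞, 79]
  [67, 67, 65, 43, 99, ∞]
D(3):
  [∞, 92, 22, 22, 15, 33]
  [81, ∞, 22, 22, 15, 33]
  [27, 27, ∞, 22, 15, 31]
  [69, 69, 22, ∞, 15, 76]
  [89, 89, 22, 30, ∞, 79]
  [67, 67, 65, 43, 99, ∞]
D(4):
  [∞, 92, 22, 22, 15, 33]
  [81, ∞, 22, 22, 15, 33]
  [27, 27, ∞, 22, 15, 31]
  [69, 69, 22, ∞, 15, 76]
  [89, 89, 22, 30, ∞, 79]
  [67, 67, 65, 43, 99, ∞]
D(5):
  [∞, 92, 22, 22, 15, 33]
  [81, ∞, 22, 22, 15, 33]
  [27, 27, ∞, 22, 15, 31]
  [69, 69, 22, ∞, 15, 76]
  [89, 89, 22, 30, ∞, 79]
  [89, 89, 65, 43, 99, ∞]
D(6):
  [∞, 92, 33, 33, 33, 33]
  [81, ∞, 33, 33, 33, 33]
  [31, 31, ∞, 31, 31, 31]
  [76, 76, 65, ∞, 76, 76]
  [89, 89, 65, 43, ∞, 79]
  [89, 89, 65, 43, 99, ∞]
Answer: T*[0][2] = 33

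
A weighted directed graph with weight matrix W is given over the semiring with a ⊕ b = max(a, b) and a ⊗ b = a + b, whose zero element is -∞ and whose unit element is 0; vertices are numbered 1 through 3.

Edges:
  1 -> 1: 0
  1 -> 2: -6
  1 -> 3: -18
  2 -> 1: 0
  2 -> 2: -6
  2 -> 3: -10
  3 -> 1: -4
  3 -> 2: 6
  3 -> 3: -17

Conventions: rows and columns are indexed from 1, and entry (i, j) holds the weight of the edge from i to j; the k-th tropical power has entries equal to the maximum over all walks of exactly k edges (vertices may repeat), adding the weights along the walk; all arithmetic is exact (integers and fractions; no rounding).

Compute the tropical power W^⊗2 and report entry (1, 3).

W^⊗2:
  [0, -6, -16]
  [0, -4, -16]
  [6, 0, -4]
Key observation: the optimum is the walk 1->2->3, with weight (-6) + (-10) = -16.
Optimal value attained by: walk 1->2->3.
Answer: (W^⊗2)[1][3] = -16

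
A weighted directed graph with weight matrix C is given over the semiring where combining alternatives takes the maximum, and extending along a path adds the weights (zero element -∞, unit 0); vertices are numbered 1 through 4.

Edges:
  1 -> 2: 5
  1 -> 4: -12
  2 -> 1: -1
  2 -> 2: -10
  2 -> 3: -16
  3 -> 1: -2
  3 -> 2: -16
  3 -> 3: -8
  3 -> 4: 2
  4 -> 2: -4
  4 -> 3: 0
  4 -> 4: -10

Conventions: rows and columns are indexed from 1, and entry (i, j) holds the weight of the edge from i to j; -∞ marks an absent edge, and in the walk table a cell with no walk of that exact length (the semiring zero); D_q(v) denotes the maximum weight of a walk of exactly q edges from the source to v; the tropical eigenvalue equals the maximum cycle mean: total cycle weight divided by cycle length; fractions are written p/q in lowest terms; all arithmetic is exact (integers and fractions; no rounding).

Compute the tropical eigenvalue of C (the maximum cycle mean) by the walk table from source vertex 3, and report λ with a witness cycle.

q=0: [-∞, -∞, 0, -∞]
q=1: [-2, -16, -8, 2]
q=2: [-10, 3, 2, -6]
q=3: [2, -5, -6, 4]
q=4: [-6, 7, 4, -4]
Optimal cycle mean attained by: cycle 1->2->1, total 5 + (-1), length 2.
Answer: λ = 2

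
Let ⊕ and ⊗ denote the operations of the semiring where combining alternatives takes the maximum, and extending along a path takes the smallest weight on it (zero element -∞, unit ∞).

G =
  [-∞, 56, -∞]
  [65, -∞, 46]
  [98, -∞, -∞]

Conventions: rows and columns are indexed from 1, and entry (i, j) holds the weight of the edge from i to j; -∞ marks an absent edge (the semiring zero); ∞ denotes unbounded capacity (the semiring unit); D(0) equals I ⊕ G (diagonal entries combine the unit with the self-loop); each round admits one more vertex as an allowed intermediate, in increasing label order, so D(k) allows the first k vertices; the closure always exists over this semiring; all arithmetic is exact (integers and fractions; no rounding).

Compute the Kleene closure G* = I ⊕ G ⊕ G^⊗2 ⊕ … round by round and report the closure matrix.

D(0):
  [∞, 56, -∞]
  [65, ∞, 46]
  [98, -∞, ∞]
D(1):
  [∞, 56, -∞]
  [65, ∞, 46]
  [98, 56, ∞]
D(2):
  [∞, 56, 46]
  [65, ∞, 46]
  [98, 56, ∞]
D(3):
  [∞, 56, 46]
  [65, ∞, 46]
  [98, 56, ∞]
Answer: G* = [[∞, 56, 46], [65, ∞, 46], [98, 56, ∞]]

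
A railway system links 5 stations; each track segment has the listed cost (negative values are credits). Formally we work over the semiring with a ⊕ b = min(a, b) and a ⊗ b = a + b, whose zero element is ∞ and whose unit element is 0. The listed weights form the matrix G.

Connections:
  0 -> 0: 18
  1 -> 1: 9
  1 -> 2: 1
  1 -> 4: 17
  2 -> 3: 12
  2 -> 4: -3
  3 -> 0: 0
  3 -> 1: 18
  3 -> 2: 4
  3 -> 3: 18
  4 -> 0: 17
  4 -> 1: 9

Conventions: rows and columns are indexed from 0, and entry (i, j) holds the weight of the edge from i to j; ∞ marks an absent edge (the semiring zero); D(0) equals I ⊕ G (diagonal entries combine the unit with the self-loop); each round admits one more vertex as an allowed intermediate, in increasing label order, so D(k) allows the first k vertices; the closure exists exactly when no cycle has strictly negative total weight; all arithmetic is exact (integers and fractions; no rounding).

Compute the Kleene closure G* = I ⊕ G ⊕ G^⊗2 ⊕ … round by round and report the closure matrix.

D(0):
  [0, ∞, ∞, ∞, ∞]
  [∞, 0, 1, ∞, 17]
  [∞, ∞, 0, 12, -3]
  [0, 18, 4, 0, ∞]
  [17, 9, ∞, ∞, 0]
D(1):
  [0, ∞, ∞, ∞, ∞]
  [∞, 0, 1, ∞, 17]
  [∞, ∞, 0, 12, -3]
  [0, 18, 4, 0, ∞]
  [17, 9, ∞, ∞, 0]
D(2):
  [0, ∞, ∞, ∞, ∞]
  [∞, 0, 1, ∞, 17]
  [∞, ∞, 0, 12, -3]
  [0, 18, 4, 0, 35]
  [17, 9, 10, ∞, 0]
D(3):
  [0, ∞, ∞, ∞, ∞]
  [∞, 0, 1, 13, -2]
  [∞, ∞, 0, 12, -3]
  [0, 18, 4, 0, 1]
  [17, 9, 10, 22, 0]
D(4):
  [0, ∞, ∞, ∞, ∞]
  [13, 0, 1, 13, -2]
  [12, 30, 0, 12, -3]
  [0, 18, 4, 0, 1]
  [17, 9, 10, 22, 0]
D(5):
  [0, ∞, ∞, ∞, ∞]
  [13, 0, 1, 13, -2]
  [12, 6, 0, 12, -3]
  [0, 10, 4, 0, 1]
  [17, 9, 10, 22, 0]
Answer: G* = [[0, ∞, ∞, ∞, ∞], [13, 0, 1, 13, -2], [12, 6, 0, 12, -3], [0, 10, 4, 0, 1], [17, 9, 10, 22, 0]]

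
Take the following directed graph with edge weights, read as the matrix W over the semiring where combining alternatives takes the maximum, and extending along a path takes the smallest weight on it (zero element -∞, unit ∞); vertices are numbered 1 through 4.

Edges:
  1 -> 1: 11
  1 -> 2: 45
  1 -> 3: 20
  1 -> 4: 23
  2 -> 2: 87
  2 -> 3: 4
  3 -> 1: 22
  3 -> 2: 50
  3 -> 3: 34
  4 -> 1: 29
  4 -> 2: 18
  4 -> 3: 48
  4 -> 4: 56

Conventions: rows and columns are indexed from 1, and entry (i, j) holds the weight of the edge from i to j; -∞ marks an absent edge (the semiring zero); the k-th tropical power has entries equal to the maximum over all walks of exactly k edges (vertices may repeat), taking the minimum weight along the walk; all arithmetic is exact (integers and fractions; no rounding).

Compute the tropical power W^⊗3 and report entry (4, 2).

W^⊗2:
  [23, 45, 23, 23]
  [4, 87, 4, -∞]
  [22, 50, 34, 22]
  [29, 48, 48, 56]
W^⊗3:
  [23, 45, 23, 23]
  [4, 87, 4, 4]
  [22, 50, 34, 22]
  [29, 48, 48, 56]
Key observation: the optimum is the walk 4->3->2->2, with weight 48 min 50 min 87 = 48.
Optimal value attained by: walk 4->3->2->2.
Answer: (W^⊗3)[4][2] = 48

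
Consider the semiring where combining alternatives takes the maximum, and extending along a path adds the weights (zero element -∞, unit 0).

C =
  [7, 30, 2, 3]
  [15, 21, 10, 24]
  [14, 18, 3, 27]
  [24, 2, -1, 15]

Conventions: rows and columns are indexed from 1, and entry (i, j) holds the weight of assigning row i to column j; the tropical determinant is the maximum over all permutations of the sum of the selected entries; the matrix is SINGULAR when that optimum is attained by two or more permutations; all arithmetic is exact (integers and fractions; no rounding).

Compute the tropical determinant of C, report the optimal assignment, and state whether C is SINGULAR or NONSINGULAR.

σ = (1, 2, 3, 4): 7 + 21 + 3 + 15 = 46
σ = (1, 2, 4, 3): 7 + 21 + 27 + (-1) = 54
σ = (1, 3, 2, 4): 7 + 10 + 18 + 15 = 50
σ = (1, 3, 4, 2): 7 + 10 + 27 + 2 = 46
σ = (1, 4, 2, 3): 7 + 24 + 18 + (-1) = 48
σ = (1, 4, 3, 2): 7 + 24 + 3 + 2 = 36
σ = (2, 1, 3, 4): 30 + 15 + 3 + 15 = 63
σ = (2, 1, 4, 3): 30 + 15 + 27 + (-1) = 71
σ = (2, 3, 1, 4): 30 + 10 + 14 + 15 = 69
σ = (2, 3, 4, 1): 30 + 10 + 27 + 24 = 91
σ = (2, 4, 1, 3): 30 + 24 + 14 + (-1) = 67
σ = (2, 4, 3, 1): 30 + 24 + 3 + 24 = 81
σ = (3, 1, 2, 4): 2 + 15 + 18 + 15 = 50
σ = (3, 1, 4, 2): 2 + 15 + 27 + 2 = 46
σ = (3, 2, 1, 4): 2 + 21 + 14 + 15 = 52
σ = (3, 2, 4, 1): 2 + 21 + 27 + 24 = 74
σ = (3, 4, 1, 2): 2 + 24 + 14 + 2 = 42
σ = (3, 4, 2, 1): 2 + 24 + 18 + 24 = 68
σ = (4, 1, 2, 3): 3 + 15 + 18 + (-1) = 35
σ = (4, 1, 3, 2): 3 + 15 + 3 + 2 = 23
σ = (4, 2, 1, 3): 3 + 21 + 14 + (-1) = 37
σ = (4, 2, 3, 1): 3 + 21 + 3 + 24 = 51
σ = (4, 3, 1, 2): 3 + 10 + 14 + 2 = 29
σ = (4, 3, 2, 1): 3 + 10 + 18 + 24 = 55
Optimal value attained by: σ = (2, 3, 4, 1).
Answer: det⊕(C) = 91; verdict: NONSINGULAR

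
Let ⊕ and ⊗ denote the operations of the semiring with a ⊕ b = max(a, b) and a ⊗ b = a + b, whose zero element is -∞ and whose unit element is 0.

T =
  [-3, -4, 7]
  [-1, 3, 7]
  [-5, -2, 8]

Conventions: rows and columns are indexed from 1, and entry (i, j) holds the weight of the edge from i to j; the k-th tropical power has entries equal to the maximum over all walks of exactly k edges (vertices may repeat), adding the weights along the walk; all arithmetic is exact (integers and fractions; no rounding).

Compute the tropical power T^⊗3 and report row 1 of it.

T^⊗2:
  [2, 5, 15]
  [2, 6, 15]
  [3, 6, 16]
T^⊗3:
  [10, 13, 23]
  [10, 13, 23]
  [11, 14, 24]
Answer: row 1 of T^⊗3 = [10, 13, 23]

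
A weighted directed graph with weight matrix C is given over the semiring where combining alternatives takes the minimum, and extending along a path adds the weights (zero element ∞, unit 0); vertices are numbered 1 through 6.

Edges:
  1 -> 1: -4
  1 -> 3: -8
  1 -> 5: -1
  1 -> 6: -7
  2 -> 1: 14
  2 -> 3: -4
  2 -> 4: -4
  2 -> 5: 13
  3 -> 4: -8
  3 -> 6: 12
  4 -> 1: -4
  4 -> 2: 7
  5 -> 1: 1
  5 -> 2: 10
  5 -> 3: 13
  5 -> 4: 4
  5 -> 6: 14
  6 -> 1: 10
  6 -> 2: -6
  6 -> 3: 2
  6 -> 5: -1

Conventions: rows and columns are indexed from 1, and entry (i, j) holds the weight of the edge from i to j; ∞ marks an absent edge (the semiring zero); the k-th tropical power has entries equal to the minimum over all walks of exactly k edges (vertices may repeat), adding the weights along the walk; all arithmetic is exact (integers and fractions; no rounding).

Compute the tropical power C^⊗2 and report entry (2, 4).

C^⊗2:
  [-8, -13, -12, -16, -8, -11]
  [-8, 3, 6, -12, 13, 7]
  [-12, -1, 14, ∞, 11, ∞]
  [-8, ∞, -12, 3, -5, -11]
  [-3, 8, -7, 5, 0, -6]
  [0, 9, -10, -10, 7, 3]
Key observation: the optimum is the walk 2->3->4, with weight (-4) + (-8) = -12.
Optimal value attained by: walk 2->3->4.
Answer: (C^⊗2)[2][4] = -12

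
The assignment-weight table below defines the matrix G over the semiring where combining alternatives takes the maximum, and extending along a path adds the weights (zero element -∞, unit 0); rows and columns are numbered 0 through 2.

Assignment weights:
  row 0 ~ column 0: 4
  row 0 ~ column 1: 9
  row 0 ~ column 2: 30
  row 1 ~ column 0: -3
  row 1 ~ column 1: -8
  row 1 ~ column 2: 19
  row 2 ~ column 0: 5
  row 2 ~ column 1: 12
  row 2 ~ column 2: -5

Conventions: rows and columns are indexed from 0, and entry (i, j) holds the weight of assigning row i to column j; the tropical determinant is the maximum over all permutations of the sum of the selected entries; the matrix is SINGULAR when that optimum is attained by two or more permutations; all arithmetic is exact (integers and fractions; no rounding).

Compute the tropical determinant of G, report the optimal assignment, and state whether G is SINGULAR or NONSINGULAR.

σ = (0, 1, 2): 4 + (-8) + (-5) = -9
σ = (0, 2, 1): 4 + 19 + 12 = 35
σ = (1, 0, 2): 9 + (-3) + (-5) = 1
σ = (1, 2, 0): 9 + 19 + 5 = 33
σ = (2, 0, 1): 30 + (-3) + 12 = 39
σ = (2, 1, 0): 30 + (-8) + 5 = 27
Optimal value attained by: σ = (2, 0, 1).
Answer: det⊕(G) = 39; verdict: NONSINGULAR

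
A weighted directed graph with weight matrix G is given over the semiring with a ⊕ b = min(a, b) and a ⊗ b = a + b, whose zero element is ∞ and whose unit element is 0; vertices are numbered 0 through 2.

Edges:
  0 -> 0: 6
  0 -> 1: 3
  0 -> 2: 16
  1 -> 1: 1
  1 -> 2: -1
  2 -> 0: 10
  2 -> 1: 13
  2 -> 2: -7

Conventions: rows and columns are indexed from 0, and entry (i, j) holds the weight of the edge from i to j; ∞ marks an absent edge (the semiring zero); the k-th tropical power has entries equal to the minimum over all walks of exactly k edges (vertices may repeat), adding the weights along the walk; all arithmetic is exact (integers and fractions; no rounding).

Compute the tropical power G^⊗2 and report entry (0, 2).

G^⊗2:
  [12, 4, 2]
  [9, 2, -8]
  [3, 6, -14]
Key observation: the optimum is the walk 0->1->2, with weight 3 + (-1) = 2.
Optimal value attained by: walk 0->1->2.
Answer: (G^⊗2)[0][2] = 2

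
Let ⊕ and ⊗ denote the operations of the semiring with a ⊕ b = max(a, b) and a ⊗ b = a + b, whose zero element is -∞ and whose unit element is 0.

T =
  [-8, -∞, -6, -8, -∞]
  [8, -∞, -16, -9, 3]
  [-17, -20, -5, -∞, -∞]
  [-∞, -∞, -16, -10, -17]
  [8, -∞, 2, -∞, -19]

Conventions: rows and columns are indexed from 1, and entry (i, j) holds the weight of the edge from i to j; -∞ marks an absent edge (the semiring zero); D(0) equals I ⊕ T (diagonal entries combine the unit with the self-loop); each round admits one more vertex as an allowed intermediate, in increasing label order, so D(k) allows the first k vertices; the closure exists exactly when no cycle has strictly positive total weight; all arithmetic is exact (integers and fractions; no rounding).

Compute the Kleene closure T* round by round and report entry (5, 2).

D(0):
  [0, -∞, -6, -8, -∞]
  [8, 0, -16, -9, 3]
  [-17, -20, 0, -∞, -∞]
  [-∞, -∞, -16, 0, -17]
  [8, -∞, 2, -∞, 0]
D(1):
  [0, -∞, -6, -8, -∞]
  [8, 0, 2, 0, 3]
  [-17, -20, 0, -25, -∞]
  [-∞, -∞, -16, 0, -17]
  [8, -∞, 2, 0, 0]
D(2):
  [0, -∞, -6, -8, -∞]
  [8, 0, 2, 0, 3]
  [-12, -20, 0, -20, -17]
  [-∞, -∞, -16, 0, -17]
  [8, -∞, 2, 0, 0]
D(3):
  [0, -26, -6, -8, -23]
  [8, 0, 2, 0, 3]
  [-12, -20, 0, -20, -17]
  [-28, -36, -16, 0, -17]
  [8, -18, 2, 0, 0]
D(4):
  [0, -26, -6, -8, -23]
  [8, 0, 2, 0, 3]
  [-12, -20, 0, -20, -17]
  [-28, -36, -16, 0, -17]
  [8, -18, 2, 0, 0]
D(5):
  [0, -26, -6, -8, -23]
  [11, 0, 5, 3, 3]
  [-9, -20, 0, -17, -17]
  [-9, -35, -15, 0, -17]
  [8, -18, 2, 0, 0]
Answer: T*[5][2] = -18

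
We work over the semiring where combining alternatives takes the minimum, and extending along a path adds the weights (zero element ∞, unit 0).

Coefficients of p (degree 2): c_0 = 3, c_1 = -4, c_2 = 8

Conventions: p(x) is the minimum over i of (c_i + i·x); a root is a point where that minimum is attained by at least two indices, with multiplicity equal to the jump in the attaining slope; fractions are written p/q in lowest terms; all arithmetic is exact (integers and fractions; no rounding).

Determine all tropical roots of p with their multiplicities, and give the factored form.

hull edge (i=0, c=3) to (i=1, c=-4): slope -7, span 1
hull edge (i=1, c=-4) to (i=2, c=8): slope 12, span 1
Factored form: p(x) = 8 ⊗ (x ⊕ (-12)) ⊗ (x ⊕ 7)
Answer: roots = -12 (mult 1), 7 (mult 1)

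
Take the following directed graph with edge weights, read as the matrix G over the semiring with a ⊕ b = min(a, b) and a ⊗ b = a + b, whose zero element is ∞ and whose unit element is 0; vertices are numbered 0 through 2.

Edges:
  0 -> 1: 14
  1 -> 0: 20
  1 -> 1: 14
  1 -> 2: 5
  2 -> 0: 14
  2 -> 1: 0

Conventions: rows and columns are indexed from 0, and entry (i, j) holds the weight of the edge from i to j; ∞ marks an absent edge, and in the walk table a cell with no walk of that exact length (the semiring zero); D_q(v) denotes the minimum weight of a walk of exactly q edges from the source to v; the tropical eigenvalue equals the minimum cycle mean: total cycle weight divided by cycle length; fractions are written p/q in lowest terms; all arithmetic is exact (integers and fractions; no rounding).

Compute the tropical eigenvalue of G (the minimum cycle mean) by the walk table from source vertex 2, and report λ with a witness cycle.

q=0: [∞, ∞, 0]
q=1: [14, 0, ∞]
q=2: [20, 14, 5]
q=3: [19, 5, 19]
Optimal cycle mean attained by: cycle 1->2->1, total 5 + 0, length 2.
Answer: λ = 5/2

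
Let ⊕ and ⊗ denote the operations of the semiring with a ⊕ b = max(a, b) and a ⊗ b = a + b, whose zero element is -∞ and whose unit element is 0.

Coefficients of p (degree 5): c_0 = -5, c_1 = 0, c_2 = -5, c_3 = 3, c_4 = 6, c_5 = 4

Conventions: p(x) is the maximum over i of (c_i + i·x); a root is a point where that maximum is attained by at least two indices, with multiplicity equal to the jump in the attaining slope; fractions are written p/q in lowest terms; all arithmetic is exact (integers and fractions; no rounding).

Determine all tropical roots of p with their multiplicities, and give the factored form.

hull edge (i=0, c=-5) to (i=1, c=0): slope 5, span 1
hull edge (i=1, c=0) to (i=4, c=6): slope 2, span 3
hull edge (i=4, c=6) to (i=5, c=4): slope -2, span 1
Factored form: p(x) = 4 ⊗ (x ⊕ (-5)) ⊗ (x ⊕ (-2)) ⊗ (x ⊕ (-2)) ⊗ (x ⊕ (-2)) ⊗ (x ⊕ 2)
Answer: roots = -5 (mult 1), -2 (mult 3), 2 (mult 1)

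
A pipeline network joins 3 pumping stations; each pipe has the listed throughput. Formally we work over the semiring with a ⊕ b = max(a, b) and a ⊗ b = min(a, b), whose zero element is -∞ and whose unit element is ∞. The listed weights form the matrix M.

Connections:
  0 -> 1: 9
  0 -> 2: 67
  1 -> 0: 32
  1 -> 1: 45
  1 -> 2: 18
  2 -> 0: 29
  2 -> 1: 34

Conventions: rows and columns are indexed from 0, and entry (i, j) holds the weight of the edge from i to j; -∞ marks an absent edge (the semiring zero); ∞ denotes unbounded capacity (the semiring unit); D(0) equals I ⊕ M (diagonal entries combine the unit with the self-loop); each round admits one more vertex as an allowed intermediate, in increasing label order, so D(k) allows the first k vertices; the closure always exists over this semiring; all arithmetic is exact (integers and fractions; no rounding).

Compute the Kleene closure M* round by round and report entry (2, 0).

D(0):
  [∞, 9, 67]
  [32, ∞, 18]
  [29, 34, ∞]
D(1):
  [∞, 9, 67]
  [32, ∞, 32]
  [29, 34, ∞]
D(2):
  [∞, 9, 67]
  [32, ∞, 32]
  [32, 34, ∞]
D(3):
  [∞, 34, 67]
  [32, ∞, 32]
  [32, 34, ∞]
Answer: M*[2][0] = 32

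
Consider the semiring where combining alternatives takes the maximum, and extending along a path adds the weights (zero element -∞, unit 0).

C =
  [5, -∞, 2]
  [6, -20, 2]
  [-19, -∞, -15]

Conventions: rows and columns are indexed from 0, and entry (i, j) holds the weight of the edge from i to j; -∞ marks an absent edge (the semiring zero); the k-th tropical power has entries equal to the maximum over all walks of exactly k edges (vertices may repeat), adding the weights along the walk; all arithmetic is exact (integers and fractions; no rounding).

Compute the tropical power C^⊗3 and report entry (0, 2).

C^⊗2:
  [10, -∞, 7]
  [11, -40, 8]
  [-14, -∞, -17]
C^⊗3:
  [15, -∞, 12]
  [16, -60, 13]
  [-9, -∞, -12]
Key observation: the optimum is the walk 0->0->0->2, with weight 5 + 5 + 2 = 12.
Optimal value attained by: walk 0->0->0->2.
Answer: (C^⊗3)[0][2] = 12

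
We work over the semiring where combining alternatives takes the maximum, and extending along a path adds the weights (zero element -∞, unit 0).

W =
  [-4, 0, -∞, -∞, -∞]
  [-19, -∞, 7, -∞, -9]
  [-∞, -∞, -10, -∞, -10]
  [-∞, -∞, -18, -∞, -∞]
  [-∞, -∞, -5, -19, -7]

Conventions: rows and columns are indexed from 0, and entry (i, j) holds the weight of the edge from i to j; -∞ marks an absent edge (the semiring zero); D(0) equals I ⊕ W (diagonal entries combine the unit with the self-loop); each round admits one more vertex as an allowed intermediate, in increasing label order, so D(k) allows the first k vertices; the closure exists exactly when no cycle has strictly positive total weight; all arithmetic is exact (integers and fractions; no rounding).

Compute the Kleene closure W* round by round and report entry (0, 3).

D(0):
  [0, 0, -∞, -∞, -∞]
  [-19, 0, 7, -∞, -9]
  [-∞, -∞, 0, -∞, -10]
  [-∞, -∞, -18, 0, -∞]
  [-∞, -∞, -5, -19, 0]
D(1):
  [0, 0, -∞, -∞, -∞]
  [-19, 0, 7, -∞, -9]
  [-∞, -∞, 0, -∞, -10]
  [-∞, -∞, -18, 0, -∞]
  [-∞, -∞, -5, -19, 0]
D(2):
  [0, 0, 7, -∞, -9]
  [-19, 0, 7, -∞, -9]
  [-∞, -∞, 0, -∞, -10]
  [-∞, -∞, -18, 0, -∞]
  [-∞, -∞, -5, -19, 0]
D(3):
  [0, 0, 7, -∞, -3]
  [-19, 0, 7, -∞, -3]
  [-∞, -∞, 0, -∞, -10]
  [-∞, -∞, -18, 0, -28]
  [-∞, -∞, -5, -19, 0]
D(4):
  [0, 0, 7, -∞, -3]
  [-19, 0, 7, -∞, -3]
  [-∞, -∞, 0, -∞, -10]
  [-∞, -∞, -18, 0, -28]
  [-∞, -∞, -5, -19, 0]
D(5):
  [0, 0, 7, -22, -3]
  [-19, 0, 7, -22, -3]
  [-∞, -∞, 0, -29, -10]
  [-∞, -∞, -18, 0, -28]
  [-∞, -∞, -5, -19, 0]
Answer: W*[0][3] = -22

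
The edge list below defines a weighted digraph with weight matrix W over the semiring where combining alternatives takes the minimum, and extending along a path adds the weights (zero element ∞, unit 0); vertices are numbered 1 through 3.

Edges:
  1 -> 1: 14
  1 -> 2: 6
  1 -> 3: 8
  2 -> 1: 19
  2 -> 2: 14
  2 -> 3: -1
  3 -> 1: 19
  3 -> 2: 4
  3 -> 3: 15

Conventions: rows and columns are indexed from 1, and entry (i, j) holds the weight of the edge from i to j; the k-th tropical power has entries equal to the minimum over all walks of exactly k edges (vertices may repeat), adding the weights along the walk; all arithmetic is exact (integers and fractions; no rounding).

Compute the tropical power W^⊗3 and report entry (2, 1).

W^⊗2:
  [25, 12, 5]
  [18, 3, 13]
  [23, 18, 3]
W^⊗3:
  [24, 9, 11]
  [22, 17, 2]
  [22, 7, 17]
Key observation: the optimum is the walk 2->3->2->1, with weight (-1) + 4 + 19 = 22.
Optimal value attained by: walk 2->3->2->1.
Answer: (W^⊗3)[2][1] = 22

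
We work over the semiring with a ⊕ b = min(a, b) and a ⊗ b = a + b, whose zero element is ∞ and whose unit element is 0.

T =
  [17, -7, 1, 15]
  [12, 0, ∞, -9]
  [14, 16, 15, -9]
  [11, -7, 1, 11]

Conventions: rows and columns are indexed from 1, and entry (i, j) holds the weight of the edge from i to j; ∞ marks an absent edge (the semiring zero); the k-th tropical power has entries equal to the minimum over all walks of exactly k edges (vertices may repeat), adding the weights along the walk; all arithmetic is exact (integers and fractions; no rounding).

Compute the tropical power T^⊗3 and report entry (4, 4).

T^⊗2:
  [5, -7, 16, -16]
  [2, -16, -8, -9]
  [2, -16, -8, 2]
  [5, -7, 12, -16]
T^⊗3:
  [-5, -23, -15, -16]
  [-4, -16, -8, -25]
  [-4, -16, 3, -25]
  [-5, -23, -15, -16]
Key observation: the optimum is the walk 4->2->2->4, with weight (-7) + 0 + (-9) = -16.
Optimal value attained by: walk 4->2->2->4.
Answer: (T^⊗3)[4][4] = -16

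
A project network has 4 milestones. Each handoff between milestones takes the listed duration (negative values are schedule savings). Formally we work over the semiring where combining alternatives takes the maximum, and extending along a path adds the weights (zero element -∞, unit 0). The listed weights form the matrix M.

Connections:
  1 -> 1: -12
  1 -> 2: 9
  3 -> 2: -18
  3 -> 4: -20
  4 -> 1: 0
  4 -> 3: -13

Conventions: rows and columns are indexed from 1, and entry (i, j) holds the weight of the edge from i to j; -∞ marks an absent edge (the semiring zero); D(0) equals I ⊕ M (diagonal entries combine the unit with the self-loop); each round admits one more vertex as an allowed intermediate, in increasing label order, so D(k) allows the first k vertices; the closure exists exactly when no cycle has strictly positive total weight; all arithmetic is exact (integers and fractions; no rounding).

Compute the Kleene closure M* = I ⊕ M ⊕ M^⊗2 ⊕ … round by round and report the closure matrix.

D(0):
  [0, 9, -∞, -∞]
  [-∞, 0, -∞, -∞]
  [-∞, -18, 0, -20]
  [0, -∞, -13, 0]
D(1):
  [0, 9, -∞, -∞]
  [-∞, 0, -∞, -∞]
  [-∞, -18, 0, -20]
  [0, 9, -13, 0]
D(2):
  [0, 9, -∞, -∞]
  [-∞, 0, -∞, -∞]
  [-∞, -18, 0, -20]
  [0, 9, -13, 0]
D(3):
  [0, 9, -∞, -∞]
  [-∞, 0, -∞, -∞]
  [-∞, -18, 0, -20]
  [0, 9, -13, 0]
D(4):
  [0, 9, -∞, -∞]
  [-∞, 0, -∞, -∞]
  [-20, -11, 0, -20]
  [0, 9, -13, 0]
Answer: M* = [[0, 9, -∞, -∞], [-∞, 0, -∞, -∞], [-20, -11, 0, -20], [0, 9, -13, 0]]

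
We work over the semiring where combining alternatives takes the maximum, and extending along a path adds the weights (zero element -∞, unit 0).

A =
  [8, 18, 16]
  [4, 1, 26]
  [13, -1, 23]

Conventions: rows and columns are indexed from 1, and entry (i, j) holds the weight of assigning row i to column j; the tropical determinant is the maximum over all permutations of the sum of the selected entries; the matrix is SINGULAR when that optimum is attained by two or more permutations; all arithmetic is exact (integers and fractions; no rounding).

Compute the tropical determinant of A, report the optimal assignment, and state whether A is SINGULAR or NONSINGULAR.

σ = (1, 2, 3): 8 + 1 + 23 = 32
σ = (1, 3, 2): 8 + 26 + (-1) = 33
σ = (2, 1, 3): 18 + 4 + 23 = 45
σ = (2, 3, 1): 18 + 26 + 13 = 57
σ = (3, 1, 2): 16 + 4 + (-1) = 19
σ = (3, 2, 1): 16 + 1 + 13 = 30
Optimal value attained by: σ = (2, 3, 1).
Answer: det⊕(A) = 57; verdict: NONSINGULAR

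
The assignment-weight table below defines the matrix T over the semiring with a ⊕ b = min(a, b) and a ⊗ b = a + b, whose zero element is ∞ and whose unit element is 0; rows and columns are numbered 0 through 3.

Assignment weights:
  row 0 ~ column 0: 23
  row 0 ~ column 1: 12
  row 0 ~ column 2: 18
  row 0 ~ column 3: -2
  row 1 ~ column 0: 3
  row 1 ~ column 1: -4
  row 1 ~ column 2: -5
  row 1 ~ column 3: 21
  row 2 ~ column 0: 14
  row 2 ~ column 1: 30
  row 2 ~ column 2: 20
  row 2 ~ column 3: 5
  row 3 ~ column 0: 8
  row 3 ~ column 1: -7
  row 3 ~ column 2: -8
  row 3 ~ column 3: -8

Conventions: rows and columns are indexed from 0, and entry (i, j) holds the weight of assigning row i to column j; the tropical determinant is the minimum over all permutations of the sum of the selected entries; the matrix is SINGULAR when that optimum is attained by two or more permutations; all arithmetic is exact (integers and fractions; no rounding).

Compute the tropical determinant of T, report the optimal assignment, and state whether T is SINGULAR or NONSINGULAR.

σ = (0, 1, 2, 3): 23 + (-4) + 20 + (-8) = 31
σ = (0, 1, 3, 2): 23 + (-4) + 5 + (-8) = 16
σ = (0, 2, 1, 3): 23 + (-5) + 30 + (-8) = 40
σ = (0, 2, 3, 1): 23 + (-5) + 5 + (-7) = 16
σ = (0, 3, 1, 2): 23 + 21 + 30 + (-8) = 66
σ = (0, 3, 2, 1): 23 + 21 + 20 + (-7) = 57
σ = (1, 0, 2, 3): 12 + 3 + 20 + (-8) = 27
σ = (1, 0, 3, 2): 12 + 3 + 5 + (-8) = 12
σ = (1, 2, 0, 3): 12 + (-5) + 14 + (-8) = 13
σ = (1, 2, 3, 0): 12 + (-5) + 5 + 8 = 20
σ = (1, 3, 0, 2): 12 + 21 + 14 + (-8) = 39
σ = (1, 3, 2, 0): 12 + 21 + 20 + 8 = 61
σ = (2, 0, 1, 3): 18 + 3 + 30 + (-8) = 43
σ = (2, 0, 3, 1): 18 + 3 + 5 + (-7) = 19
σ = (2, 1, 0, 3): 18 + (-4) + 14 + (-8) = 20
σ = (2, 1, 3, 0): 18 + (-4) + 5 + 8 = 27
σ = (2, 3, 0, 1): 18 + 21 + 14 + (-7) = 46
σ = (2, 3, 1, 0): 18 + 21 + 30 + 8 = 77
σ = (3, 0, 1, 2): (-2) + 3 + 30 + (-8) = 23
σ = (3, 0, 2, 1): (-2) + 3 + 20 + (-7) = 14
σ = (3, 1, 0, 2): (-2) + (-4) + 14 + (-8) = 0
σ = (3, 1, 2, 0): (-2) + (-4) + 20 + 8 = 22
σ = (3, 2, 0, 1): (-2) + (-5) + 14 + (-7) = 0
σ = (3, 2, 1, 0): (-2) + (-5) + 30 + 8 = 31
Optimal value attained by: σ = (3, 1, 0, 2).
Answer: det⊕(T) = 0; verdict: SINGULAR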